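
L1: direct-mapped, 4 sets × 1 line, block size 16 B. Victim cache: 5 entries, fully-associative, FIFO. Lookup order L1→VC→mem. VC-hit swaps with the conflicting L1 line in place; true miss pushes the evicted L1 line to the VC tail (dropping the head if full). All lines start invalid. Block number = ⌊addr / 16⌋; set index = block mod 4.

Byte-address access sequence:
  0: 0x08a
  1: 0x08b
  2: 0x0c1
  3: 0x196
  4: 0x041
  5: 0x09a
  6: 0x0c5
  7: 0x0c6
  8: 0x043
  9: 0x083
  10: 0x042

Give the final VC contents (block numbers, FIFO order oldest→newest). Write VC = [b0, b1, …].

  [0] addr=0x8a blk=8 s=0: MISS | VC []
  [1] addr=0x8b blk=8 s=0: L1-HIT | VC []
  [2] addr=0xc1 blk=12 s=0: MISS | VC [8]
  [3] addr=0x196 blk=25 s=1: MISS | VC [8]
  [4] addr=0x41 blk=4 s=0: MISS | VC [8, 12]
  [5] addr=0x9a blk=9 s=1: MISS | VC [8, 12, 25]
  [6] addr=0xc5 blk=12 s=0: VC-HIT | VC [8, 4, 25]
  [7] addr=0xc6 blk=12 s=0: L1-HIT | VC [8, 4, 25]
  [8] addr=0x43 blk=4 s=0: VC-HIT | VC [8, 12, 25]
  [9] addr=0x83 blk=8 s=0: VC-HIT | VC [4, 12, 25]
  [10] addr=0x42 blk=4 s=0: VC-HIT | VC [8, 12, 25]

VC = [8, 12, 25]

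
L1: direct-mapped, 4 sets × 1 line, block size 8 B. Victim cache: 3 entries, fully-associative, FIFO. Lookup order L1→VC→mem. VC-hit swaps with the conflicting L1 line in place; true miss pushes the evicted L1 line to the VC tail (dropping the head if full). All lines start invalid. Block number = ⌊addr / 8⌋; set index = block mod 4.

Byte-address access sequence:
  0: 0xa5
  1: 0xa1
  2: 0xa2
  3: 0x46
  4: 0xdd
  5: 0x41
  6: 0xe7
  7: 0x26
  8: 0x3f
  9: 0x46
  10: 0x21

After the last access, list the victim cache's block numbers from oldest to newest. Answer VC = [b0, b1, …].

VC = [8, 28, 27]

  [0] addr=0xa5 blk=20 s=0: MISS | VC []
  [1] addr=0xa1 blk=20 s=0: L1-HIT | VC []
  [2] addr=0xa2 blk=20 s=0: L1-HIT | VC []
  [3] addr=0x46 blk=8 s=0: MISS | VC [20]
  [4] addr=0xdd blk=27 s=3: MISS | VC [20]
  [5] addr=0x41 blk=8 s=0: L1-HIT | VC [20]
  [6] addr=0xe7 blk=28 s=0: MISS | VC [20, 8]
  [7] addr=0x26 blk=4 s=0: MISS | VC [20, 8, 28]
  [8] addr=0x3f blk=7 s=3: MISS | VC [8, 28, 27]
  [9] addr=0x46 blk=8 s=0: VC-HIT | VC [4, 28, 27]
  [10] addr=0x21 blk=4 s=0: VC-HIT | VC [8, 28, 27]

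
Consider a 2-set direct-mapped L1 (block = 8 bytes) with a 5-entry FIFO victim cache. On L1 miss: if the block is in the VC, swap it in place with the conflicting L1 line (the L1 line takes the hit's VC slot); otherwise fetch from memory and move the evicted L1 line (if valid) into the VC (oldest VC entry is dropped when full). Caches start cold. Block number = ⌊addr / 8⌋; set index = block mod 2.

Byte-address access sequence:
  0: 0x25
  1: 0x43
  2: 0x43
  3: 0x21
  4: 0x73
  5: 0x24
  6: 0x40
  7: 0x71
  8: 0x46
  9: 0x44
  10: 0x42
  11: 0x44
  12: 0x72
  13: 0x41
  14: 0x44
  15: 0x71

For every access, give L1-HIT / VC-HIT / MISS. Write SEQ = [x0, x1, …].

SEQ = [MISS, MISS, L1-HIT, VC-HIT, MISS, VC-HIT, VC-HIT, VC-HIT, VC-HIT, L1-HIT, L1-HIT, L1-HIT, VC-HIT, VC-HIT, L1-HIT, VC-HIT]

  [0] addr=0x25 blk=4 s=0: MISS | VC []
  [1] addr=0x43 blk=8 s=0: MISS | VC [4]
  [2] addr=0x43 blk=8 s=0: L1-HIT | VC [4]
  [3] addr=0x21 blk=4 s=0: VC-HIT | VC [8]
  [4] addr=0x73 blk=14 s=0: MISS | VC [8, 4]
  [5] addr=0x24 blk=4 s=0: VC-HIT | VC [8, 14]
  [6] addr=0x40 blk=8 s=0: VC-HIT | VC [4, 14]
  [7] addr=0x71 blk=14 s=0: VC-HIT | VC [4, 8]
  [8] addr=0x46 blk=8 s=0: VC-HIT | VC [4, 14]
  [9] addr=0x44 blk=8 s=0: L1-HIT | VC [4, 14]
  [10] addr=0x42 blk=8 s=0: L1-HIT | VC [4, 14]
  [11] addr=0x44 blk=8 s=0: L1-HIT | VC [4, 14]
  [12] addr=0x72 blk=14 s=0: VC-HIT | VC [4, 8]
  [13] addr=0x41 blk=8 s=0: VC-HIT | VC [4, 14]
  [14] addr=0x44 blk=8 s=0: L1-HIT | VC [4, 14]
  [15] addr=0x71 blk=14 s=0: VC-HIT | VC [4, 8]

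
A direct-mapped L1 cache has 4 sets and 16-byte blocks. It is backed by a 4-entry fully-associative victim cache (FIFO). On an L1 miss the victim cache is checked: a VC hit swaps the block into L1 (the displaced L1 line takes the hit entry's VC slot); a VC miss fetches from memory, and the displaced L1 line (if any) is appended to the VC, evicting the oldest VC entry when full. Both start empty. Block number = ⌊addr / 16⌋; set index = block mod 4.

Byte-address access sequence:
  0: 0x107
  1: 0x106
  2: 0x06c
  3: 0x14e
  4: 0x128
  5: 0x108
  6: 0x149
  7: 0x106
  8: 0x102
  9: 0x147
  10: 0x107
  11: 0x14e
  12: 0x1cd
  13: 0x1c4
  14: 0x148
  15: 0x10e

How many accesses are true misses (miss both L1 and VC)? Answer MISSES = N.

  [0] addr=0x107 blk=16 s=0: MISS | VC []
  [1] addr=0x106 blk=16 s=0: L1-HIT | VC []
  [2] addr=0x6c blk=6 s=2: MISS | VC []
  [3] addr=0x14e blk=20 s=0: MISS | VC [16]
  [4] addr=0x128 blk=18 s=2: MISS | VC [16, 6]
  [5] addr=0x108 blk=16 s=0: VC-HIT | VC [20, 6]
  [6] addr=0x149 blk=20 s=0: VC-HIT | VC [16, 6]
  [7] addr=0x106 blk=16 s=0: VC-HIT | VC [20, 6]
  [8] addr=0x102 blk=16 s=0: L1-HIT | VC [20, 6]
  [9] addr=0x147 blk=20 s=0: VC-HIT | VC [16, 6]
  [10] addr=0x107 blk=16 s=0: VC-HIT | VC [20, 6]
  [11] addr=0x14e blk=20 s=0: VC-HIT | VC [16, 6]
  [12] addr=0x1cd blk=28 s=0: MISS | VC [16, 6, 20]
  [13] addr=0x1c4 blk=28 s=0: L1-HIT | VC [16, 6, 20]
  [14] addr=0x148 blk=20 s=0: VC-HIT | VC [16, 6, 28]
  [15] addr=0x10e blk=16 s=0: VC-HIT | VC [20, 6, 28]

MISSES = 5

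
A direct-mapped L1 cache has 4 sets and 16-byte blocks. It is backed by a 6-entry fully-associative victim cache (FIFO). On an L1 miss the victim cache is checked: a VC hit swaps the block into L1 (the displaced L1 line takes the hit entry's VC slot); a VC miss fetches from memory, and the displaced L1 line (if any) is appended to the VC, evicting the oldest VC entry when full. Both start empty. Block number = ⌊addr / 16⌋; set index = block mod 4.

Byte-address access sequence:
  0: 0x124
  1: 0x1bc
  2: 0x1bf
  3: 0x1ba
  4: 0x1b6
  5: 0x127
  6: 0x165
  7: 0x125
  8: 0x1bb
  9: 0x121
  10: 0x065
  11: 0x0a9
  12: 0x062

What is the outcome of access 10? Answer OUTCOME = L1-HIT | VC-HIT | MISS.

  [0] addr=0x124 blk=18 s=2: MISS | VC []
  [1] addr=0x1bc blk=27 s=3: MISS | VC []
  [2] addr=0x1bf blk=27 s=3: L1-HIT | VC []
  [3] addr=0x1ba blk=27 s=3: L1-HIT | VC []
  [4] addr=0x1b6 blk=27 s=3: L1-HIT | VC []
  [5] addr=0x127 blk=18 s=2: L1-HIT | VC []
  [6] addr=0x165 blk=22 s=2: MISS | VC [18]
  [7] addr=0x125 blk=18 s=2: VC-HIT | VC [22]
  [8] addr=0x1bb blk=27 s=3: L1-HIT | VC [22]
  [9] addr=0x121 blk=18 s=2: L1-HIT | VC [22]
  [10] addr=0x65 blk=6 s=2: MISS | VC [22, 18]
  [11] addr=0xa9 blk=10 s=2: MISS | VC [22, 18, 6]
  [12] addr=0x62 blk=6 s=2: VC-HIT | VC [22, 18, 10]

OUTCOME = MISS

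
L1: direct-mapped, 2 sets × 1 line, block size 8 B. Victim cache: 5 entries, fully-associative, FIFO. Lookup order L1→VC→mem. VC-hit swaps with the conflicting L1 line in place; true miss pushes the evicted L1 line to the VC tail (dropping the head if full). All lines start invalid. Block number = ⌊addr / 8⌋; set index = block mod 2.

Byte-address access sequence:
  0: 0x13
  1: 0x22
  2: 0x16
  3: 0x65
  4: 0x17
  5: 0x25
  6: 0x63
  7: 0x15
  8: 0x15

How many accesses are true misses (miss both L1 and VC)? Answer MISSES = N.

  [0] addr=0x13 blk=2 s=0: MISS | VC []
  [1] addr=0x22 blk=4 s=0: MISS | VC [2]
  [2] addr=0x16 blk=2 s=0: VC-HIT | VC [4]
  [3] addr=0x65 blk=12 s=0: MISS | VC [4, 2]
  [4] addr=0x17 blk=2 s=0: VC-HIT | VC [4, 12]
  [5] addr=0x25 blk=4 s=0: VC-HIT | VC [2, 12]
  [6] addr=0x63 blk=12 s=0: VC-HIT | VC [2, 4]
  [7] addr=0x15 blk=2 s=0: VC-HIT | VC [12, 4]
  [8] addr=0x15 blk=2 s=0: L1-HIT | VC [12, 4]

MISSES = 3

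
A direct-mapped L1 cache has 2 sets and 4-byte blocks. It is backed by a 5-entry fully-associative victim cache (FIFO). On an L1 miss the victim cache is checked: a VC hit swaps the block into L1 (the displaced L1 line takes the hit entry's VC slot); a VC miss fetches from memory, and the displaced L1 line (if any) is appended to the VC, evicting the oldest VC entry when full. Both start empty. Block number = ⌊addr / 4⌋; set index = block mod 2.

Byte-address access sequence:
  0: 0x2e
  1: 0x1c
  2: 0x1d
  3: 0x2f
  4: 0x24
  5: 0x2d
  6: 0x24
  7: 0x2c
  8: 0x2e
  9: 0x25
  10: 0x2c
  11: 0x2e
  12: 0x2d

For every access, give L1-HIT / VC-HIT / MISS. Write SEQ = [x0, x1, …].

SEQ = [MISS, MISS, L1-HIT, VC-HIT, MISS, VC-HIT, VC-HIT, VC-HIT, L1-HIT, VC-HIT, VC-HIT, L1-HIT, L1-HIT]

#0 0x2e→b11/s1 MISS; vc=[]
#1 0x1c→b7/s1 MISS; vc=[11]
#2 0x1d→b7/s1 L1-HIT; vc=[11]
#3 0x2f→b11/s1 VC-HIT; vc=[7]
#4 0x24→b9/s1 MISS; vc=[7,11]
#5 0x2d→b11/s1 VC-HIT; vc=[7,9]
#6 0x24→b9/s1 VC-HIT; vc=[7,11]
#7 0x2c→b11/s1 VC-HIT; vc=[7,9]
#8 0x2e→b11/s1 L1-HIT; vc=[7,9]
#9 0x25→b9/s1 VC-HIT; vc=[7,11]
#10 0x2c→b11/s1 VC-HIT; vc=[7,9]
#11 0x2e→b11/s1 L1-HIT; vc=[7,9]
#12 0x2d→b11/s1 L1-HIT; vc=[7,9]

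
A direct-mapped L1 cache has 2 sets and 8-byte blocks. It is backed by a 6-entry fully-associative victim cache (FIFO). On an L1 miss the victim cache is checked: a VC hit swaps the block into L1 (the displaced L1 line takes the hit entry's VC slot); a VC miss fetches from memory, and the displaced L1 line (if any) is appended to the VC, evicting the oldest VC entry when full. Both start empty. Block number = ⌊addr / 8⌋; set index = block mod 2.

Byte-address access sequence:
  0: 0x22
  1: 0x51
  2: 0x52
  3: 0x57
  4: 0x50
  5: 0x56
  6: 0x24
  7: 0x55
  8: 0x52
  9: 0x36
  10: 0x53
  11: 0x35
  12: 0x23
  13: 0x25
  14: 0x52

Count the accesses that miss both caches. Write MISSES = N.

MISSES = 3

#0 0x22→b4/s0 MISS; vc=[]
#1 0x51→b10/s0 MISS; vc=[4]
#2 0x52→b10/s0 L1-HIT; vc=[4]
#3 0x57→b10/s0 L1-HIT; vc=[4]
#4 0x50→b10/s0 L1-HIT; vc=[4]
#5 0x56→b10/s0 L1-HIT; vc=[4]
#6 0x24→b4/s0 VC-HIT; vc=[10]
#7 0x55→b10/s0 VC-HIT; vc=[4]
#8 0x52→b10/s0 L1-HIT; vc=[4]
#9 0x36→b6/s0 MISS; vc=[4,10]
#10 0x53→b10/s0 VC-HIT; vc=[4,6]
#11 0x35→b6/s0 VC-HIT; vc=[4,10]
#12 0x23→b4/s0 VC-HIT; vc=[6,10]
#13 0x25→b4/s0 L1-HIT; vc=[6,10]
#14 0x52→b10/s0 VC-HIT; vc=[6,4]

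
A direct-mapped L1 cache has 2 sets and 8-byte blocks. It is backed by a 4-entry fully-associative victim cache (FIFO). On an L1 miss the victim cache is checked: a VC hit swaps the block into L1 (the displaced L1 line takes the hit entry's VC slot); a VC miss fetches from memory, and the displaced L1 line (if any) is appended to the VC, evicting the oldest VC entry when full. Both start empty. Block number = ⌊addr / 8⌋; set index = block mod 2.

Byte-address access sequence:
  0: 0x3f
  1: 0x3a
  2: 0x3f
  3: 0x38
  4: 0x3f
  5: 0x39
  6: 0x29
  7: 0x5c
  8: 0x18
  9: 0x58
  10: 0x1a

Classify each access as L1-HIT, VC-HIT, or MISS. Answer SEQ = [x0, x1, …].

  [0] addr=0x3f blk=7 s=1: MISS | VC []
  [1] addr=0x3a blk=7 s=1: L1-HIT | VC []
  [2] addr=0x3f blk=7 s=1: L1-HIT | VC []
  [3] addr=0x38 blk=7 s=1: L1-HIT | VC []
  [4] addr=0x3f blk=7 s=1: L1-HIT | VC []
  [5] addr=0x39 blk=7 s=1: L1-HIT | VC []
  [6] addr=0x29 blk=5 s=1: MISS | VC [7]
  [7] addr=0x5c blk=11 s=1: MISS | VC [7, 5]
  [8] addr=0x18 blk=3 s=1: MISS | VC [7, 5, 11]
  [9] addr=0x58 blk=11 s=1: VC-HIT | VC [7, 5, 3]
  [10] addr=0x1a blk=3 s=1: VC-HIT | VC [7, 5, 11]

SEQ = [MISS, L1-HIT, L1-HIT, L1-HIT, L1-HIT, L1-HIT, MISS, MISS, MISS, VC-HIT, VC-HIT]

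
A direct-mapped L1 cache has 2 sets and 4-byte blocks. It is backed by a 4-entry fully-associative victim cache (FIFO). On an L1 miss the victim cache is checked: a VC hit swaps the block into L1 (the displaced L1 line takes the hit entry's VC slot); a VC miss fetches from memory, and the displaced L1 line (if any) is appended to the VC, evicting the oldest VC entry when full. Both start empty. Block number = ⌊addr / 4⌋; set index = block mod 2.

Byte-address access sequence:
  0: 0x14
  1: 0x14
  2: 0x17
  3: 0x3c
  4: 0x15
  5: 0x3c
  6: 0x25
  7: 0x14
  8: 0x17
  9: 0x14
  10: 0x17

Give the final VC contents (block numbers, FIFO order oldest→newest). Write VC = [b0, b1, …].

VC = [9, 15]

0: 0x14 (blk 5, set 1) → MISS  vc=[]
1: 0x14 (blk 5, set 1) → L1-HIT  vc=[]
2: 0x17 (blk 5, set 1) → L1-HIT  vc=[]
3: 0x3c (blk 15, set 1) → MISS  vc=[5]
4: 0x15 (blk 5, set 1) → VC-HIT  vc=[15]
5: 0x3c (blk 15, set 1) → VC-HIT  vc=[5]
6: 0x25 (blk 9, set 1) → MISS  vc=[5, 15]
7: 0x14 (blk 5, set 1) → VC-HIT  vc=[9, 15]
8: 0x17 (blk 5, set 1) → L1-HIT  vc=[9, 15]
9: 0x14 (blk 5, set 1) → L1-HIT  vc=[9, 15]
10: 0x17 (blk 5, set 1) → L1-HIT  vc=[9, 15]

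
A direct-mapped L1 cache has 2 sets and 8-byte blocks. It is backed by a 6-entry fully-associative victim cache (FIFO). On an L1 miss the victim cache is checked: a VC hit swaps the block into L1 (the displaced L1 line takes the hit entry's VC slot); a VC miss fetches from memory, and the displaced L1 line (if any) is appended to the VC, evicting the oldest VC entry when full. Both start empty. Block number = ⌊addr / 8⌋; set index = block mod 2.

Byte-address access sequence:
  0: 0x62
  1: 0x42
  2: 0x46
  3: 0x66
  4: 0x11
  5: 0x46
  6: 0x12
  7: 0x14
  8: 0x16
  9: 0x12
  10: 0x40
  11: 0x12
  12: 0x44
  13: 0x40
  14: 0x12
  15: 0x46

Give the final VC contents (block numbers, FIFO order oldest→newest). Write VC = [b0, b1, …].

VC = [2, 12]

#0 0x62→b12/s0 MISS; vc=[]
#1 0x42→b8/s0 MISS; vc=[12]
#2 0x46→b8/s0 L1-HIT; vc=[12]
#3 0x66→b12/s0 VC-HIT; vc=[8]
#4 0x11→b2/s0 MISS; vc=[8,12]
#5 0x46→b8/s0 VC-HIT; vc=[2,12]
#6 0x12→b2/s0 VC-HIT; vc=[8,12]
#7 0x14→b2/s0 L1-HIT; vc=[8,12]
#8 0x16→b2/s0 L1-HIT; vc=[8,12]
#9 0x12→b2/s0 L1-HIT; vc=[8,12]
#10 0x40→b8/s0 VC-HIT; vc=[2,12]
#11 0x12→b2/s0 VC-HIT; vc=[8,12]
#12 0x44→b8/s0 VC-HIT; vc=[2,12]
#13 0x40→b8/s0 L1-HIT; vc=[2,12]
#14 0x12→b2/s0 VC-HIT; vc=[8,12]
#15 0x46→b8/s0 VC-HIT; vc=[2,12]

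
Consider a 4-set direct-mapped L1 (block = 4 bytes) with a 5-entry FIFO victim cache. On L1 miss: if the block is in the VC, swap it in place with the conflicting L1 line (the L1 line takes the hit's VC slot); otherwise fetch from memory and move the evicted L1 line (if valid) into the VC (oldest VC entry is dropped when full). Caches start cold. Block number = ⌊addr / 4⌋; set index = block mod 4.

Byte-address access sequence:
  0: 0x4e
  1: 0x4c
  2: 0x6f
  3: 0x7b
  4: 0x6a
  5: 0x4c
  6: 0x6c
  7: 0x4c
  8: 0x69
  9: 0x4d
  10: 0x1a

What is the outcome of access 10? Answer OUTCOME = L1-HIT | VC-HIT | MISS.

  [0] addr=0x4e blk=19 s=3: MISS | VC []
  [1] addr=0x4c blk=19 s=3: L1-HIT | VC []
  [2] addr=0x6f blk=27 s=3: MISS | VC [19]
  [3] addr=0x7b blk=30 s=2: MISS | VC [19]
  [4] addr=0x6a blk=26 s=2: MISS | VC [19, 30]
  [5] addr=0x4c blk=19 s=3: VC-HIT | VC [27, 30]
  [6] addr=0x6c blk=27 s=3: VC-HIT | VC [19, 30]
  [7] addr=0x4c blk=19 s=3: VC-HIT | VC [27, 30]
  [8] addr=0x69 blk=26 s=2: L1-HIT | VC [27, 30]
  [9] addr=0x4d blk=19 s=3: L1-HIT | VC [27, 30]
  [10] addr=0x1a blk=6 s=2: MISS | VC [27, 30, 26]

OUTCOME = MISS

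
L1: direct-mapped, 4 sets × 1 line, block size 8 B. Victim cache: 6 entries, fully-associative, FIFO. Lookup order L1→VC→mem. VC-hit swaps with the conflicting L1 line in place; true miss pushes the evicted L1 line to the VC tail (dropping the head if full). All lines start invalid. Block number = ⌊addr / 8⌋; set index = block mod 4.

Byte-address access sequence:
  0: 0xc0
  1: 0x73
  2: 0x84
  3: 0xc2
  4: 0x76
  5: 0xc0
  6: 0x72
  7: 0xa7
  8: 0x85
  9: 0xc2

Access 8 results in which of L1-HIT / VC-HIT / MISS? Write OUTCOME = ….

0: 0xc0 (blk 24, set 0) → MISS  vc=[]
1: 0x73 (blk 14, set 2) → MISS  vc=[]
2: 0x84 (blk 16, set 0) → MISS  vc=[24]
3: 0xc2 (blk 24, set 0) → VC-HIT  vc=[16]
4: 0x76 (blk 14, set 2) → L1-HIT  vc=[16]
5: 0xc0 (blk 24, set 0) → L1-HIT  vc=[16]
6: 0x72 (blk 14, set 2) → L1-HIT  vc=[16]
7: 0xa7 (blk 20, set 0) → MISS  vc=[16, 24]
8: 0x85 (blk 16, set 0) → VC-HIT  vc=[20, 24]
9: 0xc2 (blk 24, set 0) → VC-HIT  vc=[20, 16]

OUTCOME = VC-HIT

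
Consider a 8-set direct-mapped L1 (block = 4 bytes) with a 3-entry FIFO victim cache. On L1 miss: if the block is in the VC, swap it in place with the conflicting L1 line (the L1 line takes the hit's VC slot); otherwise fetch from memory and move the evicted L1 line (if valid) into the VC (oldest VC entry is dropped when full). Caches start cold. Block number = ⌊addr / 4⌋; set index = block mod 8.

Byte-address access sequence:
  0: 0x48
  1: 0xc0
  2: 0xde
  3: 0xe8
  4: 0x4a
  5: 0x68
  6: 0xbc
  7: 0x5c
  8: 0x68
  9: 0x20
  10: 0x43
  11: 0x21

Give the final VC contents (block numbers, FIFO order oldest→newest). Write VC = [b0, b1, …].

  [0] addr=0x48 blk=18 s=2: MISS | VC []
  [1] addr=0xc0 blk=48 s=0: MISS | VC []
  [2] addr=0xde blk=55 s=7: MISS | VC []
  [3] addr=0xe8 blk=58 s=2: MISS | VC [18]
  [4] addr=0x4a blk=18 s=2: VC-HIT | VC [58]
  [5] addr=0x68 blk=26 s=2: MISS | VC [58, 18]
  [6] addr=0xbc blk=47 s=7: MISS | VC [58, 18, 55]
  [7] addr=0x5c blk=23 s=7: MISS | VC [18, 55, 47]
  [8] addr=0x68 blk=26 s=2: L1-HIT | VC [18, 55, 47]
  [9] addr=0x20 blk=8 s=0: MISS | VC [55, 47, 48]
  [10] addr=0x43 blk=16 s=0: MISS | VC [47, 48, 8]
  [11] addr=0x21 blk=8 s=0: VC-HIT | VC [47, 48, 16]

VC = [47, 48, 16]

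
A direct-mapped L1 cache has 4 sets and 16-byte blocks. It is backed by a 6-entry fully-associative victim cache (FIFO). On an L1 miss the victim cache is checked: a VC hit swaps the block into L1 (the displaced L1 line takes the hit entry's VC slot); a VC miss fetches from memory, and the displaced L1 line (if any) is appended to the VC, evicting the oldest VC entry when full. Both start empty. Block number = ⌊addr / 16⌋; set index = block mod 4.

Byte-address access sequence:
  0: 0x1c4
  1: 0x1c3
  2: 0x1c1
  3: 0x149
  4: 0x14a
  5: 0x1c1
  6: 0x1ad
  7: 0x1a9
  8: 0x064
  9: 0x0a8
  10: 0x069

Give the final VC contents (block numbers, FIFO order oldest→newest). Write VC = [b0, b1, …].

VC = [20, 26, 10]

0: 0x1c4 (blk 28, set 0) → MISS  vc=[]
1: 0x1c3 (blk 28, set 0) → L1-HIT  vc=[]
2: 0x1c1 (blk 28, set 0) → L1-HIT  vc=[]
3: 0x149 (blk 20, set 0) → MISS  vc=[28]
4: 0x14a (blk 20, set 0) → L1-HIT  vc=[28]
5: 0x1c1 (blk 28, set 0) → VC-HIT  vc=[20]
6: 0x1ad (blk 26, set 2) → MISS  vc=[20]
7: 0x1a9 (blk 26, set 2) → L1-HIT  vc=[20]
8: 0x64 (blk 6, set 2) → MISS  vc=[20, 26]
9: 0xa8 (blk 10, set 2) → MISS  vc=[20, 26, 6]
10: 0x69 (blk 6, set 2) → VC-HIT  vc=[20, 26, 10]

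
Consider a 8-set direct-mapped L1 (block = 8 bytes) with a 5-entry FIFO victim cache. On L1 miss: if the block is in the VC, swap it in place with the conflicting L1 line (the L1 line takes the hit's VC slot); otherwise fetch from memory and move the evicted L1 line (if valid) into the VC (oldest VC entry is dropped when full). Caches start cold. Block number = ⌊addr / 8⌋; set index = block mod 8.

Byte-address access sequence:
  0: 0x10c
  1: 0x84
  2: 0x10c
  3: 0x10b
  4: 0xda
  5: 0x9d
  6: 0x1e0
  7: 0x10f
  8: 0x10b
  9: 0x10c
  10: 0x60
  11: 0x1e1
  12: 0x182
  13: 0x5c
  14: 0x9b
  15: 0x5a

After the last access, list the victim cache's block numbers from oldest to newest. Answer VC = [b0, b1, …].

  [0] addr=0x10c blk=33 s=1: MISS | VC []
  [1] addr=0x84 blk=16 s=0: MISS | VC []
  [2] addr=0x10c blk=33 s=1: L1-HIT | VC []
  [3] addr=0x10b blk=33 s=1: L1-HIT | VC []
  [4] addr=0xda blk=27 s=3: MISS | VC []
  [5] addr=0x9d blk=19 s=3: MISS | VC [27]
  [6] addr=0x1e0 blk=60 s=4: MISS | VC [27]
  [7] addr=0x10f blk=33 s=1: L1-HIT | VC [27]
  [8] addr=0x10b blk=33 s=1: L1-HIT | VC [27]
  [9] addr=0x10c blk=33 s=1: L1-HIT | VC [27]
  [10] addr=0x60 blk=12 s=4: MISS | VC [27, 60]
  [11] addr=0x1e1 blk=60 s=4: VC-HIT | VC [27, 12]
  [12] addr=0x182 blk=48 s=0: MISS | VC [27, 12, 16]
  [13] addr=0x5c blk=11 s=3: MISS | VC [27, 12, 16, 19]
  [14] addr=0x9b blk=19 s=3: VC-HIT | VC [27, 12, 16, 11]
  [15] addr=0x5a blk=11 s=3: VC-HIT | VC [27, 12, 16, 19]

VC = [27, 12, 16, 19]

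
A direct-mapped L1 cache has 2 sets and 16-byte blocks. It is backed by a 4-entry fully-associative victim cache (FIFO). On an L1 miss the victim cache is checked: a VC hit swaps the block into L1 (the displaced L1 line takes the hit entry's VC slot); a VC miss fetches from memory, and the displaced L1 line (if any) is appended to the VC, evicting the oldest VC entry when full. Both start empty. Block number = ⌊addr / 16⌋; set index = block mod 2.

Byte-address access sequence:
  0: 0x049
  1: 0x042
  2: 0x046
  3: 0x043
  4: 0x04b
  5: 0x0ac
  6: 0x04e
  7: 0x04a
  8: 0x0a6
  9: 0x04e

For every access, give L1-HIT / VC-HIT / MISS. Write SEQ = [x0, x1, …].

  [0] addr=0x49 blk=4 s=0: MISS | VC []
  [1] addr=0x42 blk=4 s=0: L1-HIT | VC []
  [2] addr=0x46 blk=4 s=0: L1-HIT | VC []
  [3] addr=0x43 blk=4 s=0: L1-HIT | VC []
  [4] addr=0x4b blk=4 s=0: L1-HIT | VC []
  [5] addr=0xac blk=10 s=0: MISS | VC [4]
  [6] addr=0x4e blk=4 s=0: VC-HIT | VC [10]
  [7] addr=0x4a blk=4 s=0: L1-HIT | VC [10]
  [8] addr=0xa6 blk=10 s=0: VC-HIT | VC [4]
  [9] addr=0x4e blk=4 s=0: VC-HIT | VC [10]

SEQ = [MISS, L1-HIT, L1-HIT, L1-HIT, L1-HIT, MISS, VC-HIT, L1-HIT, VC-HIT, VC-HIT]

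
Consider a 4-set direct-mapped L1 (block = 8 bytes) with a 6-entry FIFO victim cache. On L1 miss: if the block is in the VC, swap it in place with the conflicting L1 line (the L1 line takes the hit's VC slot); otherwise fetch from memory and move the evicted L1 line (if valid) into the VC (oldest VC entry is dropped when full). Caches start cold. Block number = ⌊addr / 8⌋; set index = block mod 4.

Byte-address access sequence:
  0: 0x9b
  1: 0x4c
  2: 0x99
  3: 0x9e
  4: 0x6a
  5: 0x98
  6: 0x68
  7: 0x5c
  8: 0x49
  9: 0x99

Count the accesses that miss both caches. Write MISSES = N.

  [0] addr=0x9b blk=19 s=3: MISS | VC []
  [1] addr=0x4c blk=9 s=1: MISS | VC []
  [2] addr=0x99 blk=19 s=3: L1-HIT | VC []
  [3] addr=0x9e blk=19 s=3: L1-HIT | VC []
  [4] addr=0x6a blk=13 s=1: MISS | VC [9]
  [5] addr=0x98 blk=19 s=3: L1-HIT | VC [9]
  [6] addr=0x68 blk=13 s=1: L1-HIT | VC [9]
  [7] addr=0x5c blk=11 s=3: MISS | VC [9, 19]
  [8] addr=0x49 blk=9 s=1: VC-HIT | VC [13, 19]
  [9] addr=0x99 blk=19 s=3: VC-HIT | VC [13, 11]

MISSES = 4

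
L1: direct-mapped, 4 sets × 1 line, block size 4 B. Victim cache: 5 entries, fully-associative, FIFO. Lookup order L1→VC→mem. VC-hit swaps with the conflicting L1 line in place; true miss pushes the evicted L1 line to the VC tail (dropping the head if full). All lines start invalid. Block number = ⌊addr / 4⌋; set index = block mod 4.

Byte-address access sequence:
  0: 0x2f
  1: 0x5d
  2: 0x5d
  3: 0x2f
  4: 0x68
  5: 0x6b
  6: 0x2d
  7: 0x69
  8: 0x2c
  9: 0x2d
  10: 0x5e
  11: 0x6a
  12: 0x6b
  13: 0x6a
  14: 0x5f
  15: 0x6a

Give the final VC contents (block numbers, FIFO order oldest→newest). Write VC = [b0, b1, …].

#0 0x2f→b11/s3 MISS; vc=[]
#1 0x5d→b23/s3 MISS; vc=[11]
#2 0x5d→b23/s3 L1-HIT; vc=[11]
#3 0x2f→b11/s3 VC-HIT; vc=[23]
#4 0x68→b26/s2 MISS; vc=[23]
#5 0x6b→b26/s2 L1-HIT; vc=[23]
#6 0x2d→b11/s3 L1-HIT; vc=[23]
#7 0x69→b26/s2 L1-HIT; vc=[23]
#8 0x2c→b11/s3 L1-HIT; vc=[23]
#9 0x2d→b11/s3 L1-HIT; vc=[23]
#10 0x5e→b23/s3 VC-HIT; vc=[11]
#11 0x6a→b26/s2 L1-HIT; vc=[11]
#12 0x6b→b26/s2 L1-HIT; vc=[11]
#13 0x6a→b26/s2 L1-HIT; vc=[11]
#14 0x5f→b23/s3 L1-HIT; vc=[11]
#15 0x6a→b26/s2 L1-HIT; vc=[11]

VC = [11]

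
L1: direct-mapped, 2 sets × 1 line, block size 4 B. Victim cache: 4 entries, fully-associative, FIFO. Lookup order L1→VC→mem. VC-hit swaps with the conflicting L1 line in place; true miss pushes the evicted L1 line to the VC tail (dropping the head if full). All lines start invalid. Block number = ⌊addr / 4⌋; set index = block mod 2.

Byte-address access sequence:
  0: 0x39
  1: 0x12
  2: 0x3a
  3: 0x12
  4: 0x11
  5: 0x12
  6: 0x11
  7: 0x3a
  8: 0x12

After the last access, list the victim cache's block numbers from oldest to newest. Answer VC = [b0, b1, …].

VC = [14]

0: 0x39 (blk 14, set 0) → MISS  vc=[]
1: 0x12 (blk 4, set 0) → MISS  vc=[14]
2: 0x3a (blk 14, set 0) → VC-HIT  vc=[4]
3: 0x12 (blk 4, set 0) → VC-HIT  vc=[14]
4: 0x11 (blk 4, set 0) → L1-HIT  vc=[14]
5: 0x12 (blk 4, set 0) → L1-HIT  vc=[14]
6: 0x11 (blk 4, set 0) → L1-HIT  vc=[14]
7: 0x3a (blk 14, set 0) → VC-HIT  vc=[4]
8: 0x12 (blk 4, set 0) → VC-HIT  vc=[14]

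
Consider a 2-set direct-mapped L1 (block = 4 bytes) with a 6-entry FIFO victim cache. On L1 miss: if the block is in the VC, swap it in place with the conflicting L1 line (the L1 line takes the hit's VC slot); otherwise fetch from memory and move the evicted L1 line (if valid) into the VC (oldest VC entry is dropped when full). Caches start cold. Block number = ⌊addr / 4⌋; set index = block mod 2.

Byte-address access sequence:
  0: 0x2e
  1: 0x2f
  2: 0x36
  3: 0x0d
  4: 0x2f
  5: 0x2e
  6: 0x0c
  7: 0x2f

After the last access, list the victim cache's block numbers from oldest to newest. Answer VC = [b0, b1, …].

VC = [3, 13]

#0 0x2e→b11/s1 MISS; vc=[]
#1 0x2f→b11/s1 L1-HIT; vc=[]
#2 0x36→b13/s1 MISS; vc=[11]
#3 0xd→b3/s1 MISS; vc=[11,13]
#4 0x2f→b11/s1 VC-HIT; vc=[3,13]
#5 0x2e→b11/s1 L1-HIT; vc=[3,13]
#6 0xc→b3/s1 VC-HIT; vc=[11,13]
#7 0x2f→b11/s1 VC-HIT; vc=[3,13]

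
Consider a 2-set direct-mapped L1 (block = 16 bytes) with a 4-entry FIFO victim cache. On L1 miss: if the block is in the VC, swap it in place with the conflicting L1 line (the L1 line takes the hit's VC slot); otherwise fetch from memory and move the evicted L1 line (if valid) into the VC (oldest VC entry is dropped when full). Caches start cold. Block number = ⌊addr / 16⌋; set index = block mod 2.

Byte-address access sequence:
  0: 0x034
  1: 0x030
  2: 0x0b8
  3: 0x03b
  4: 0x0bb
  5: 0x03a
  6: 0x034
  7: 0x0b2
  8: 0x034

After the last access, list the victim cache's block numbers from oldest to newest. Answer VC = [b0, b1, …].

#0 0x34→b3/s1 MISS; vc=[]
#1 0x30→b3/s1 L1-HIT; vc=[]
#2 0xb8→b11/s1 MISS; vc=[3]
#3 0x3b→b3/s1 VC-HIT; vc=[11]
#4 0xbb→b11/s1 VC-HIT; vc=[3]
#5 0x3a→b3/s1 VC-HIT; vc=[11]
#6 0x34→b3/s1 L1-HIT; vc=[11]
#7 0xb2→b11/s1 VC-HIT; vc=[3]
#8 0x34→b3/s1 VC-HIT; vc=[11]

VC = [11]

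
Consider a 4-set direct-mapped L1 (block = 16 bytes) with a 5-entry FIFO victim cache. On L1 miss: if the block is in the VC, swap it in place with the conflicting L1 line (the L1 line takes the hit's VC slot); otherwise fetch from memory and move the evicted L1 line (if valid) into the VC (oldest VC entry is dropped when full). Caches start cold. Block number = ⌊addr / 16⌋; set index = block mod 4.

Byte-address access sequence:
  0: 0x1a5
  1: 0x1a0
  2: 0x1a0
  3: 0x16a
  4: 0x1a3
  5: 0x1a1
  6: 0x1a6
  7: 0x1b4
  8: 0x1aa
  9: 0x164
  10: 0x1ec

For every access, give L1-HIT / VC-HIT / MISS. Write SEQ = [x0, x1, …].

#0 0x1a5→b26/s2 MISS; vc=[]
#1 0x1a0→b26/s2 L1-HIT; vc=[]
#2 0x1a0→b26/s2 L1-HIT; vc=[]
#3 0x16a→b22/s2 MISS; vc=[26]
#4 0x1a3→b26/s2 VC-HIT; vc=[22]
#5 0x1a1→b26/s2 L1-HIT; vc=[22]
#6 0x1a6→b26/s2 L1-HIT; vc=[22]
#7 0x1b4→b27/s3 MISS; vc=[22]
#8 0x1aa→b26/s2 L1-HIT; vc=[22]
#9 0x164→b22/s2 VC-HIT; vc=[26]
#10 0x1ec→b30/s2 MISS; vc=[26,22]

SEQ = [MISS, L1-HIT, L1-HIT, MISS, VC-HIT, L1-HIT, L1-HIT, MISS, L1-HIT, VC-HIT, MISS]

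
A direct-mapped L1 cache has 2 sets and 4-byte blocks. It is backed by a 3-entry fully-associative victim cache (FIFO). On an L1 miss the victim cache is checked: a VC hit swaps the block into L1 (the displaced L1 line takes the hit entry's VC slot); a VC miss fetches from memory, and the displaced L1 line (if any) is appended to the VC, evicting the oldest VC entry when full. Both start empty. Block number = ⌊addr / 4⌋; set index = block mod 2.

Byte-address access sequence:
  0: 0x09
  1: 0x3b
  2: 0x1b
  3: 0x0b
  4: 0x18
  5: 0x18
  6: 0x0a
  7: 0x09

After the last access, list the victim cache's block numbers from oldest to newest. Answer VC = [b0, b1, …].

0: 0x9 (blk 2, set 0) → MISS  vc=[]
1: 0x3b (blk 14, set 0) → MISS  vc=[2]
2: 0x1b (blk 6, set 0) → MISS  vc=[2, 14]
3: 0xb (blk 2, set 0) → VC-HIT  vc=[6, 14]
4: 0x18 (blk 6, set 0) → VC-HIT  vc=[2, 14]
5: 0x18 (blk 6, set 0) → L1-HIT  vc=[2, 14]
6: 0xa (blk 2, set 0) → VC-HIT  vc=[6, 14]
7: 0x9 (blk 2, set 0) → L1-HIT  vc=[6, 14]

VC = [6, 14]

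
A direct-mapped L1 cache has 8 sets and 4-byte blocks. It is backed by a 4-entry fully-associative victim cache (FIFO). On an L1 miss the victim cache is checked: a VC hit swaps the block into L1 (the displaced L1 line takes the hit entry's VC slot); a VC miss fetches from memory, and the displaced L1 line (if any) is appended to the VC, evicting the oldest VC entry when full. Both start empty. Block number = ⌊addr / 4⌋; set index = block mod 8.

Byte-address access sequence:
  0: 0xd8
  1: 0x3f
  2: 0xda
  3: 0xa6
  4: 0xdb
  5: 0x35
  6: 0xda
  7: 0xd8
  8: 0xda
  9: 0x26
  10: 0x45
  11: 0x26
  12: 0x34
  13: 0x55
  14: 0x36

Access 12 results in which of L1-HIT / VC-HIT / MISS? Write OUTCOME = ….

  [0] addr=0xd8 blk=54 s=6: MISS | VC []
  [1] addr=0x3f blk=15 s=7: MISS | VC []
  [2] addr=0xda blk=54 s=6: L1-HIT | VC []
  [3] addr=0xa6 blk=41 s=1: MISS | VC []
  [4] addr=0xdb blk=54 s=6: L1-HIT | VC []
  [5] addr=0x35 blk=13 s=5: MISS | VC []
  [6] addr=0xda blk=54 s=6: L1-HIT | VC []
  [7] addr=0xd8 blk=54 s=6: L1-HIT | VC []
  [8] addr=0xda blk=54 s=6: L1-HIT | VC []
  [9] addr=0x26 blk=9 s=1: MISS | VC [41]
  [10] addr=0x45 blk=17 s=1: MISS | VC [41, 9]
  [11] addr=0x26 blk=9 s=1: VC-HIT | VC [41, 17]
  [12] addr=0x34 blk=13 s=5: L1-HIT | VC [41, 17]
  [13] addr=0x55 blk=21 s=5: MISS | VC [41, 17, 13]
  [14] addr=0x36 blk=13 s=5: VC-HIT | VC [41, 17, 21]

OUTCOME = L1-HIT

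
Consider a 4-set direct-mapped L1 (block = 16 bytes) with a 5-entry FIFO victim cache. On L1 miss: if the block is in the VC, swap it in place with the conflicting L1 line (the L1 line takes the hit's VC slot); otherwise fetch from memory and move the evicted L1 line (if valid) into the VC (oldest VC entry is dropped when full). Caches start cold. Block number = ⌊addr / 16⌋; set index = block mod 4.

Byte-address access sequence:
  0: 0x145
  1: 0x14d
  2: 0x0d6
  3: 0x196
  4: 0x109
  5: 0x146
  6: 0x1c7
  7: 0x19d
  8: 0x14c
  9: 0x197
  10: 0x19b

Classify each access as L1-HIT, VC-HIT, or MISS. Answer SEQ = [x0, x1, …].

  [0] addr=0x145 blk=20 s=0: MISS | VC []
  [1] addr=0x14d blk=20 s=0: L1-HIT | VC []
  [2] addr=0xd6 blk=13 s=1: MISS | VC []
  [3] addr=0x196 blk=25 s=1: MISS | VC [13]
  [4] addr=0x109 blk=16 s=0: MISS | VC [13, 20]
  [5] addr=0x146 blk=20 s=0: VC-HIT | VC [13, 16]
  [6] addr=0x1c7 blk=28 s=0: MISS | VC [13, 16, 20]
  [7] addr=0x19d blk=25 s=1: L1-HIT | VC [13, 16, 20]
  [8] addr=0x14c blk=20 s=0: VC-HIT | VC [13, 16, 28]
  [9] addr=0x197 blk=25 s=1: L1-HIT | VC [13, 16, 28]
  [10] addr=0x19b blk=25 s=1: L1-HIT | VC [13, 16, 28]

SEQ = [MISS, L1-HIT, MISS, MISS, MISS, VC-HIT, MISS, L1-HIT, VC-HIT, L1-HIT, L1-HIT]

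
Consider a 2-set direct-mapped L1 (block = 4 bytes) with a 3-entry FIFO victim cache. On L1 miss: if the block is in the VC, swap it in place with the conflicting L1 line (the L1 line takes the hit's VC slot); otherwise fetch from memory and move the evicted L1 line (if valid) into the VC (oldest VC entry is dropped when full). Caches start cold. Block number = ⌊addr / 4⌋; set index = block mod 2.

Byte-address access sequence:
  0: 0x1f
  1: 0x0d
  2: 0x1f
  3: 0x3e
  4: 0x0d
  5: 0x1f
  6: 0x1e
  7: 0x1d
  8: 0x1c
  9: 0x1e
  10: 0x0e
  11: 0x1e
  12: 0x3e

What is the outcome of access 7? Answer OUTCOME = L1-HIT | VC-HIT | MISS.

0: 0x1f (blk 7, set 1) → MISS  vc=[]
1: 0xd (blk 3, set 1) → MISS  vc=[7]
2: 0x1f (blk 7, set 1) → VC-HIT  vc=[3]
3: 0x3e (blk 15, set 1) → MISS  vc=[3, 7]
4: 0xd (blk 3, set 1) → VC-HIT  vc=[15, 7]
5: 0x1f (blk 7, set 1) → VC-HIT  vc=[15, 3]
6: 0x1e (blk 7, set 1) → L1-HIT  vc=[15, 3]
7: 0x1d (blk 7, set 1) → L1-HIT  vc=[15, 3]
8: 0x1c (blk 7, set 1) → L1-HIT  vc=[15, 3]
9: 0x1e (blk 7, set 1) → L1-HIT  vc=[15, 3]
10: 0xe (blk 3, set 1) → VC-HIT  vc=[15, 7]
11: 0x1e (blk 7, set 1) → VC-HIT  vc=[15, 3]
12: 0x3e (blk 15, set 1) → VC-HIT  vc=[7, 3]

OUTCOME = L1-HIT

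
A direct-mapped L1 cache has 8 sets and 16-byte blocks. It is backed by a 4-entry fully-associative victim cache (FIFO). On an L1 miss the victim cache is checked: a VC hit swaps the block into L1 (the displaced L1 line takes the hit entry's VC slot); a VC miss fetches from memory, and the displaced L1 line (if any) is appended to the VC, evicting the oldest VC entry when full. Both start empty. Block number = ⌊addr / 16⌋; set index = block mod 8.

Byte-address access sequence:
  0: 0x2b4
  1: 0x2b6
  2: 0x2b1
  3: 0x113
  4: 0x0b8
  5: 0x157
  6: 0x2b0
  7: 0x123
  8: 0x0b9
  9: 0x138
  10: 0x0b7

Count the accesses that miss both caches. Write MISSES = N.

#0 0x2b4→b43/s3 MISS; vc=[]
#1 0x2b6→b43/s3 L1-HIT; vc=[]
#2 0x2b1→b43/s3 L1-HIT; vc=[]
#3 0x113→b17/s1 MISS; vc=[]
#4 0xb8→b11/s3 MISS; vc=[43]
#5 0x157→b21/s5 MISS; vc=[43]
#6 0x2b0→b43/s3 VC-HIT; vc=[11]
#7 0x123→b18/s2 MISS; vc=[11]
#8 0xb9→b11/s3 VC-HIT; vc=[43]
#9 0x138→b19/s3 MISS; vc=[43,11]
#10 0xb7→b11/s3 VC-HIT; vc=[43,19]

MISSES = 6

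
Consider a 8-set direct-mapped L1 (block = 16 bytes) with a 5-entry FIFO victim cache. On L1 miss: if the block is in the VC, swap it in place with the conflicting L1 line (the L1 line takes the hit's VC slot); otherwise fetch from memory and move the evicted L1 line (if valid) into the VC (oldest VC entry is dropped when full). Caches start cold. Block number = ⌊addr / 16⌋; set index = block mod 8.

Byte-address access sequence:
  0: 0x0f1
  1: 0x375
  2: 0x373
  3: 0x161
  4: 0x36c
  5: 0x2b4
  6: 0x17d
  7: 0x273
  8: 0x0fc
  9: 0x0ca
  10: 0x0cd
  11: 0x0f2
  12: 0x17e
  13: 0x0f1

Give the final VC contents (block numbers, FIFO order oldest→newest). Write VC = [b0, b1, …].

  [0] addr=0xf1 blk=15 s=7: MISS | VC []
  [1] addr=0x375 blk=55 s=7: MISS | VC [15]
  [2] addr=0x373 blk=55 s=7: L1-HIT | VC [15]
  [3] addr=0x161 blk=22 s=6: MISS | VC [15]
  [4] addr=0x36c blk=54 s=6: MISS | VC [15, 22]
  [5] addr=0x2b4 blk=43 s=3: MISS | VC [15, 22]
  [6] addr=0x17d blk=23 s=7: MISS | VC [15, 22, 55]
  [7] addr=0x273 blk=39 s=7: MISS | VC [15, 22, 55, 23]
  [8] addr=0xfc blk=15 s=7: VC-HIT | VC [39, 22, 55, 23]
  [9] addr=0xca blk=12 s=4: MISS | VC [39, 22, 55, 23]
  [10] addr=0xcd blk=12 s=4: L1-HIT | VC [39, 22, 55, 23]
  [11] addr=0xf2 blk=15 s=7: L1-HIT | VC [39, 22, 55, 23]
  [12] addr=0x17e blk=23 s=7: VC-HIT | VC [39, 22, 55, 15]
  [13] addr=0xf1 blk=15 s=7: VC-HIT | VC [39, 22, 55, 23]

VC = [39, 22, 55, 23]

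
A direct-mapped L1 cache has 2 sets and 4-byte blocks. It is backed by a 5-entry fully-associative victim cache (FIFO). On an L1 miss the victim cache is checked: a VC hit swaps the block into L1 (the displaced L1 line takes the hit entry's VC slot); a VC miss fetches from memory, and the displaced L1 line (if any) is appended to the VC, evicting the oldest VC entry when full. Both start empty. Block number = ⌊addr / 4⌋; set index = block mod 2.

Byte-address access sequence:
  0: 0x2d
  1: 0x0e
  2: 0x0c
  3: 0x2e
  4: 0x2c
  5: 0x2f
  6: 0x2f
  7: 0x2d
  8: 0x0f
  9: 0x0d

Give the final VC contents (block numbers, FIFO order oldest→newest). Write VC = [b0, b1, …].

0: 0x2d (blk 11, set 1) → MISS  vc=[]
1: 0xe (blk 3, set 1) → MISS  vc=[11]
2: 0xc (blk 3, set 1) → L1-HIT  vc=[11]
3: 0x2e (blk 11, set 1) → VC-HIT  vc=[3]
4: 0x2c (blk 11, set 1) → L1-HIT  vc=[3]
5: 0x2f (blk 11, set 1) → L1-HIT  vc=[3]
6: 0x2f (blk 11, set 1) → L1-HIT  vc=[3]
7: 0x2d (blk 11, set 1) → L1-HIT  vc=[3]
8: 0xf (blk 3, set 1) → VC-HIT  vc=[11]
9: 0xd (blk 3, set 1) → L1-HIT  vc=[11]

VC = [11]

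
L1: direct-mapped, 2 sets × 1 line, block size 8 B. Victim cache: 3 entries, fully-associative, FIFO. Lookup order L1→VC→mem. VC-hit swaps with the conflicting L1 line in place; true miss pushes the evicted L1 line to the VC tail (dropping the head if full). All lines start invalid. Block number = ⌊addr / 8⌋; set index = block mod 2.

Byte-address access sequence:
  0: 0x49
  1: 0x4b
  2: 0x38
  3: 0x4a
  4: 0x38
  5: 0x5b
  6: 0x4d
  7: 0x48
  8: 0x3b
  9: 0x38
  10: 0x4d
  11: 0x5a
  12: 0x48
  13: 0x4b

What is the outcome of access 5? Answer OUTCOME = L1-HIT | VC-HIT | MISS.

OUTCOME = MISS

0: 0x49 (blk 9, set 1) → MISS  vc=[]
1: 0x4b (blk 9, set 1) → L1-HIT  vc=[]
2: 0x38 (blk 7, set 1) → MISS  vc=[9]
3: 0x4a (blk 9, set 1) → VC-HIT  vc=[7]
4: 0x38 (blk 7, set 1) → VC-HIT  vc=[9]
5: 0x5b (blk 11, set 1) → MISS  vc=[9, 7]
6: 0x4d (blk 9, set 1) → VC-HIT  vc=[11, 7]
7: 0x48 (blk 9, set 1) → L1-HIT  vc=[11, 7]
8: 0x3b (blk 7, set 1) → VC-HIT  vc=[11, 9]
9: 0x38 (blk 7, set 1) → L1-HIT  vc=[11, 9]
10: 0x4d (blk 9, set 1) → VC-HIT  vc=[11, 7]
11: 0x5a (blk 11, set 1) → VC-HIT  vc=[9, 7]
12: 0x48 (blk 9, set 1) → VC-HIT  vc=[11, 7]
13: 0x4b (blk 9, set 1) → L1-HIT  vc=[11, 7]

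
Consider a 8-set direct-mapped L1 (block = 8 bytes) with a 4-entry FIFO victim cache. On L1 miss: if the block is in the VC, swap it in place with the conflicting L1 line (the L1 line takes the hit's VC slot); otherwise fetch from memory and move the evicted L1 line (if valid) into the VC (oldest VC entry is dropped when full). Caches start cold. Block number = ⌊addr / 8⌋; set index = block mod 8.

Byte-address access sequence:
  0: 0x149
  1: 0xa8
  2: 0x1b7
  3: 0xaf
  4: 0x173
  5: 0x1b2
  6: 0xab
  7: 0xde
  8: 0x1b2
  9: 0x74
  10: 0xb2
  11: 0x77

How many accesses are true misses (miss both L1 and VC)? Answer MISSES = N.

MISSES = 7

#0 0x149→b41/s1 MISS; vc=[]
#1 0xa8→b21/s5 MISS; vc=[]
#2 0x1b7→b54/s6 MISS; vc=[]
#3 0xaf→b21/s5 L1-HIT; vc=[]
#4 0x173→b46/s6 MISS; vc=[54]
#5 0x1b2→b54/s6 VC-HIT; vc=[46]
#6 0xab→b21/s5 L1-HIT; vc=[46]
#7 0xde→b27/s3 MISS; vc=[46]
#8 0x1b2→b54/s6 L1-HIT; vc=[46]
#9 0x74→b14/s6 MISS; vc=[46,54]
#10 0xb2→b22/s6 MISS; vc=[46,54,14]
#11 0x77→b14/s6 VC-HIT; vc=[46,54,22]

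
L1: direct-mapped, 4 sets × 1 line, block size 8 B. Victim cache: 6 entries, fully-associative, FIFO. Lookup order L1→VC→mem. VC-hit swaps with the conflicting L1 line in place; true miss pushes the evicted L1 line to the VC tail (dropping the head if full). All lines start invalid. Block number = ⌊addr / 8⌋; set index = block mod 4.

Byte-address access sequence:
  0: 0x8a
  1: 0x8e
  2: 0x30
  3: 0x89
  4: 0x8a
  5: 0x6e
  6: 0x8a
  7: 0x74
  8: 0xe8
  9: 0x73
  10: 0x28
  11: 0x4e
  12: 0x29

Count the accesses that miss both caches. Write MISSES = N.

MISSES = 7

  [0] addr=0x8a blk=17 s=1: MISS | VC []
  [1] addr=0x8e blk=17 s=1: L1-HIT | VC []
  [2] addr=0x30 blk=6 s=2: MISS | VC []
  [3] addr=0x89 blk=17 s=1: L1-HIT | VC []
  [4] addr=0x8a blk=17 s=1: L1-HIT | VC []
  [5] addr=0x6e blk=13 s=1: MISS | VC [17]
  [6] addr=0x8a blk=17 s=1: VC-HIT | VC [13]
  [7] addr=0x74 blk=14 s=2: MISS | VC [13, 6]
  [8] addr=0xe8 blk=29 s=1: MISS | VC [13, 6, 17]
  [9] addr=0x73 blk=14 s=2: L1-HIT | VC [13, 6, 17]
  [10] addr=0x28 blk=5 s=1: MISS | VC [13, 6, 17, 29]
  [11] addr=0x4e blk=9 s=1: MISS | VC [13, 6, 17, 29, 5]
  [12] addr=0x29 blk=5 s=1: VC-HIT | VC [13, 6, 17, 29, 9]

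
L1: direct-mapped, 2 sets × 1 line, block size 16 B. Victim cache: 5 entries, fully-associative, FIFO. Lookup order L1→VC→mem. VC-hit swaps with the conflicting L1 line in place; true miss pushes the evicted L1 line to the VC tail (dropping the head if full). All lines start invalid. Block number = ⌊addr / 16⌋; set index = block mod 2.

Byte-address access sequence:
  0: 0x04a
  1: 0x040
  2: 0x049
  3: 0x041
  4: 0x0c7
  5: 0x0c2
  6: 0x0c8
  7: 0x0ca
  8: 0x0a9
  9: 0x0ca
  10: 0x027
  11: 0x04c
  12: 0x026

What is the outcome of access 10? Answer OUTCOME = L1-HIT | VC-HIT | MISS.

OUTCOME = MISS

  [0] addr=0x4a blk=4 s=0: MISS | VC []
  [1] addr=0x40 blk=4 s=0: L1-HIT | VC []
  [2] addr=0x49 blk=4 s=0: L1-HIT | VC []
  [3] addr=0x41 blk=4 s=0: L1-HIT | VC []
  [4] addr=0xc7 blk=12 s=0: MISS | VC [4]
  [5] addr=0xc2 blk=12 s=0: L1-HIT | VC [4]
  [6] addr=0xc8 blk=12 s=0: L1-HIT | VC [4]
  [7] addr=0xca blk=12 s=0: L1-HIT | VC [4]
  [8] addr=0xa9 blk=10 s=0: MISS | VC [4, 12]
  [9] addr=0xca blk=12 s=0: VC-HIT | VC [4, 10]
  [10] addr=0x27 blk=2 s=0: MISS | VC [4, 10, 12]
  [11] addr=0x4c blk=4 s=0: VC-HIT | VC [2, 10, 12]
  [12] addr=0x26 blk=2 s=0: VC-HIT | VC [4, 10, 12]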